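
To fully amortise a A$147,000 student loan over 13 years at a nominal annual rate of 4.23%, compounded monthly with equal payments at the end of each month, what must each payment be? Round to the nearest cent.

Periodic rate i = 0.0423/12 = 0.003525; n = 13 × 12 = 156 periods.
Annuity-PV factor = 119.839517; PMT = 147000 / 119.839517 = 1,226.6405

A$1,226.64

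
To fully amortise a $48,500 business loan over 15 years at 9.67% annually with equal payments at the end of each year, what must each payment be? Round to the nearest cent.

$6,256.83

Annuity-PV factor = 7.751523; PMT = 48500 / 7.751523 = 6,256.8346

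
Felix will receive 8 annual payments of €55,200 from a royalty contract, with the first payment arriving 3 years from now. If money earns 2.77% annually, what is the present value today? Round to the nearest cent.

€370,466.12

PV at t=2 (ordinary 8-year annuity): 55200 × a(8|0.0277) = 55200 × 7.088301 = 391,274.2024
PV₀ = 391,274.2024 / (1+0.0277)^2 = 391,274.2024 / 1.056167 = 370,466.1242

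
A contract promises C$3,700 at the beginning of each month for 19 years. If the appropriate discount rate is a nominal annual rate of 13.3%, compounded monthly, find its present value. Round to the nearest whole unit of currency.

Periodic rate i = 0.133/12 = 0.0110833; n = 19 × 12 = 228 periods.
PV = PMT · [1 − (1+i)^(−n)] / i × (1+i) = 3700 · 83.834761 = 310,188.6168
(annuity-due: payments at period start, so ×(1+i).)

C$310,189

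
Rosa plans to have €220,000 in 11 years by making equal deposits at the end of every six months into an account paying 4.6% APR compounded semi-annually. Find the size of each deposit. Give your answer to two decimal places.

€7,794.64

Periodic rate i = 0.046/2 = 0.023; n = 11 × 2 = 22 periods.
FV-annuity factor = 28.224538; PMT = 220000 / 28.224538 = 7,794.6361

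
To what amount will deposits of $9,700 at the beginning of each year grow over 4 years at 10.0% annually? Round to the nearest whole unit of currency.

$49,519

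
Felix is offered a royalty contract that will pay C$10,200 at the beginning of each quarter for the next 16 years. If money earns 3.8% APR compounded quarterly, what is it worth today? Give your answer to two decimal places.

With 4 periods per year: i = 0.0095, n = 64.
PV = 10200 × [1 − (1+0.0095)^(−64)] / 0.0095 × (1+i) = 10200 × 48.243117 = 492,079.7968
(annuity-due: payments at period start, so ×(1+i).)

C$492,079.80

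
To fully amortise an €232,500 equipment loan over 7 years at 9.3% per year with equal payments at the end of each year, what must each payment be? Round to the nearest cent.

PMT = 232500 / ( [1 − (1+0.093)^(−7)] / 0.093 ) = 232500 / 4.982687 = 46,661.5724

€46,661.57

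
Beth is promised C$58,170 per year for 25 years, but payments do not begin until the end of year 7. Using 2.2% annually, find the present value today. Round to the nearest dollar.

PV at t=6 (ordinary 25-year annuity): 58170 × a(25|0.022) = 58170 × 19.072715 = 1,109,459.8343
Discount back 6 years: 1,109,459.8343 × (1+0.022)^(−6) = 1,109,459.8343 × 0.877596 = 973,657.4905

C$973,657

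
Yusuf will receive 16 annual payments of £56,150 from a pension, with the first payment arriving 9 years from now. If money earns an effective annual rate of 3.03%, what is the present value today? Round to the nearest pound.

£554,208

Value one period before first payment (t=8): 56150 × [1 − (1+0.0303)^(−16)] / 0.0303 = 56150 × 12.532342 = 703,691.0032
PV₀ = 703,691.0032 / (1+0.0303)^8 = 703,691.0032 / 1.269725 = 554,207.5016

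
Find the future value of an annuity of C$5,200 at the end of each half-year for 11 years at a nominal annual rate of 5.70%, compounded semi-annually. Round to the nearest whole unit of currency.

C$156,117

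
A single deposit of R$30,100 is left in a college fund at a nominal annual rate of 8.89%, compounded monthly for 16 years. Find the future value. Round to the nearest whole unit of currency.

Periodic rate i = 0.0889/12 = 0.00740833; n = 16 × 12 = 192 periods.
FV = 30,100 × (1 + 0.00740833)^192 = 124,173.8057

R$124,174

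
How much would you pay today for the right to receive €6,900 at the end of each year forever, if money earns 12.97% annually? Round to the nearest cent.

€53,199.69

PV = C/r = 6900/0.1297 = 53,199.6916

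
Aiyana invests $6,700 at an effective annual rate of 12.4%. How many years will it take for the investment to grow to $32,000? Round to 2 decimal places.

n = ln(32000/6700) / ln(1+0.124) = ln(4.77612) / 0.116894 = 13.3765 years

13.38 years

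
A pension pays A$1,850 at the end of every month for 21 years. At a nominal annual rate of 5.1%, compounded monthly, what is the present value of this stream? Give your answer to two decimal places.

i = 0.051/12 = 0.00425 per month; n = 21·12 = 252.
Annuity factor a(252|0.00425) = 154.483712; PV = 1850 × 154.483712 = 285,794.8667

A$285,794.87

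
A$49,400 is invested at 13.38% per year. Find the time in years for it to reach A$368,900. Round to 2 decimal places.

16.01 years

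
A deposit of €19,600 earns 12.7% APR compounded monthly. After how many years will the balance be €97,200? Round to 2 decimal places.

Periodic rate i = 0.127/12 = 0.0105833.
n = ln(97200/19600) / ln(1+0.0105833) = ln(4.95918) / 0.010528 = 152.0976 months
= 152.0976/12 years

12.67 years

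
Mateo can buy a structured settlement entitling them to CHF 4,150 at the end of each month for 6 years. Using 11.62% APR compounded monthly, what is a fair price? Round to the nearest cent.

CHF 214,435.41

With 12 periods per year: i = 0.00968333, n = 72.
Annuity factor a(72|0.00968333) = 51.671184; PV = 4150 × 51.671184 = 214,435.4142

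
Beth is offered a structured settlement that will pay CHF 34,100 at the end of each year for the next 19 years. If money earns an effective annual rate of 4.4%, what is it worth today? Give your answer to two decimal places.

CHF 433,026.68

PV = PMT · [1 − (1+i)^(−n)] / i = 34100 · 12.698730 = 433,026.6775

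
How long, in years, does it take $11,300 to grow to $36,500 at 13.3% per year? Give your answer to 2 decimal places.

9.39 years

(1+i)^n = 36500/11300 = 3.23009, so n = ln 3.23009 / ln 1.133 = 9.3899 years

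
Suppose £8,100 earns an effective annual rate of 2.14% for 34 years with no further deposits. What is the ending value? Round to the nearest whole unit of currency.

FV = 8,100 × (1 + 0.0214)^34 = 16,639.6443

£16,640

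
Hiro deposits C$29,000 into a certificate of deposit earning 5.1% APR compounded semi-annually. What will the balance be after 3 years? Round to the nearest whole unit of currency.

Periodic rate i = 0.051/2 = 0.0255; n = 3 × 2 = 6 periods.
29,000 × (1+0.0255)^6 = 29,000 × 1.163092 = 33,729.6618

C$33,730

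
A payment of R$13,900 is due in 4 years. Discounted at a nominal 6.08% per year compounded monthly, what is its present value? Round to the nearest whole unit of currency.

i = 0.0608/12 = 0.00506667 per month; n = 4·12 = 48.
Discount factor = (1+0.00506667)^(−48) = 0.784596; PV = 13,900 × 0.784596 = 10,905.8885

R$10,906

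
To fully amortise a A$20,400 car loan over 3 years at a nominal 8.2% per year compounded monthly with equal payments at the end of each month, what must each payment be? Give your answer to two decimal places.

A$641.15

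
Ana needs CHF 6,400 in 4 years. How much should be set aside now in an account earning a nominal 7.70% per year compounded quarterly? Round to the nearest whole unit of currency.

Periodic rate i = 0.077/4 = 0.01925; n = 4 × 4 = 16 periods.
Discount factor = (1+0.01925)^(−16) = 0.737070; PV = 6,400 × 0.737070 = 4,717.2452

CHF 4,717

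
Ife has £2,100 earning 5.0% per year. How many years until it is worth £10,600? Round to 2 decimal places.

n = ln(10600/2100) / ln(1+0.05) = ln(5.04762) / 0.048790 = 33.1812 years

33.18 years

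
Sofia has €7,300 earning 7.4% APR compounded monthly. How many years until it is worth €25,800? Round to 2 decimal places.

Periodic rate i = 0.074/12 = 0.00616667.
n = ln(25800/7300) / ln(1+0.00616667) = ln(3.53425) / 0.006148 = 205.3604 months
= 205.3604/12 years

17.11 years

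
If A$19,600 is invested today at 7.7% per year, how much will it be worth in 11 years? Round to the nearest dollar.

A$44,323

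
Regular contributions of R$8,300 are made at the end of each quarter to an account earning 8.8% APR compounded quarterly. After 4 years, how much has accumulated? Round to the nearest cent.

Periodic rate i = 0.088/4 = 0.022; n = 4 × 4 = 16 periods.
FV = 8300 × [(1+0.022)^16 − 1] / 0.022 = 8300 × 18.931485 = 157,131.3271

R$157,131.33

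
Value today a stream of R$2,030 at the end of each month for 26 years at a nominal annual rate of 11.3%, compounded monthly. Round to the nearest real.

Periodic rate i = 0.113/12 = 0.00941667; n = 26 × 12 = 312 periods.
PV = 2030 × [1 − (1+0.00941667)^(−312)] / 0.00941667 = 2030 × 100.491527 = 203,997.8000

R$203,998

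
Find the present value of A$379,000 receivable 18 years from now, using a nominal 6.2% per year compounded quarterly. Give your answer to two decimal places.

A$125,223.09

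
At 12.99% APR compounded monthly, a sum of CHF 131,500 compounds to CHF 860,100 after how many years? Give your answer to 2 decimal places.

14.54 years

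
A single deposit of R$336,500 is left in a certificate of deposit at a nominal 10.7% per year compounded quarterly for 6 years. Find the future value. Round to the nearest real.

R$634,071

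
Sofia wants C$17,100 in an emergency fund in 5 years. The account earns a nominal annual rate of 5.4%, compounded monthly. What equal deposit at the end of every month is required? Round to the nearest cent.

C$248.89

Periodic rate i = 0.054/12 = 0.0045; n = 5 × 12 = 60 periods.
FV-annuity factor = 68.704726; PMT = 17100 / 68.704726 = 248.8912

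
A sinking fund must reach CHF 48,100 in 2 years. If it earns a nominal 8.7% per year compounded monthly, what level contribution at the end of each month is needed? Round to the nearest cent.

CHF 1,842.10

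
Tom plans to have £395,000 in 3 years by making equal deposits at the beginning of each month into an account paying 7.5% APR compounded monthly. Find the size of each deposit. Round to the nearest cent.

Periodic rate i = 0.075/12 = 0.00625; n = 3 × 12 = 36 periods.
PMT = 395000 / ( [(1+0.00625)^36 − 1] / 0.00625 × (1+i) ) = 395000 / 40.482828 = 9,757.2235

£9,757.22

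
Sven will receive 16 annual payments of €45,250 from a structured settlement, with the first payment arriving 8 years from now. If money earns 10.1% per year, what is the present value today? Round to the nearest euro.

€179,448

Value one period before first payment (t=7): 45250 × [1 − (1+0.101)^(−16)] / 0.101 = 45250 × 7.777347 = 351,924.9535
PV₀ = 351,924.9535 / (1+0.101)^7 = 351,924.9535 / 1.961152 = 179,448.0854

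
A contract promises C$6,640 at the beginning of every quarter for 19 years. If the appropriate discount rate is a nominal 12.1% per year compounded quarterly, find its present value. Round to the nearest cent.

C$202,661.54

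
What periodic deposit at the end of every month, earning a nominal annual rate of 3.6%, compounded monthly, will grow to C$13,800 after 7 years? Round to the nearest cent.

C$144.70

Periodic rate i = 0.036/12 = 0.003; n = 7 × 12 = 84 periods.
PMT = 13800 / ( [(1+0.003)^84 − 1] / 0.003 ) = 13800 / 95.370255 = 144.6992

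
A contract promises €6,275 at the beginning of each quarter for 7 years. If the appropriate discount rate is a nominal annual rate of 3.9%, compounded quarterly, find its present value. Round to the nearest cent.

€154,602.93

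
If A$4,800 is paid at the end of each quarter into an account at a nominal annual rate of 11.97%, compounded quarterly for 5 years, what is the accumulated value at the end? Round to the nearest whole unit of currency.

A$128,879

With 4 periods per year: i = 0.029925, n = 20.
Accumulation factor s(20|0.029925) = 26.849885; FV = 4800 × 26.849885 = 128,879.4457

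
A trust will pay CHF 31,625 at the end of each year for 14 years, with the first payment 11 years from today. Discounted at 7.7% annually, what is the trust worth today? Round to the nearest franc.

CHF 126,365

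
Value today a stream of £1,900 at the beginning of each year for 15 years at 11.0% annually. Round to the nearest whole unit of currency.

PV = 1900 × [1 − (1+0.11)^(−15)] / 0.11 × (1+i) = 1900 × 7.981865 = 15,165.5439
(annuity-due: payments at period start, so ×(1+i).)

£15,166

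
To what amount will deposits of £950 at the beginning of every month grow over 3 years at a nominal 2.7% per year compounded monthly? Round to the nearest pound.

£35,662

With 12 periods per year: i = 0.00225, n = 36.
Accumulation factor s(36|0.00225) × (1+i) = 37.538599; FV = 950 × 37.538599 = 35,661.6693
Payments are at the start of each period, so multiply by (1+i).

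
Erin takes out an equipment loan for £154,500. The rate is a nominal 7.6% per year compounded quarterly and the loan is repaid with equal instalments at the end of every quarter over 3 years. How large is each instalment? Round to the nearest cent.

£14,519.88

With 4 periods per year: i = 0.019, n = 12.
Annuity-PV factor = 10.640581; PMT = 154500 / 10.640581 = 14,519.8832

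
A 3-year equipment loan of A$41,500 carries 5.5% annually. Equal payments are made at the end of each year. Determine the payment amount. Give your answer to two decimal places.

PMT = 41500 / ( [1 − (1+0.055)^(−3)] / 0.055 ) = 41500 / 2.697933 = 15,382.1441

A$15,382.14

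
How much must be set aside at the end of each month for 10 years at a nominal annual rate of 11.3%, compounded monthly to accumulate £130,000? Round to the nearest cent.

£588.73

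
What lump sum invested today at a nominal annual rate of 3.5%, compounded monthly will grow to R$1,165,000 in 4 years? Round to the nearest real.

R$1,013,009

Periodic rate i = 0.035/12 = 0.00291667; n = 4 × 12 = 48 periods.
Discount factor = (1+0.00291667)^(−48) = 0.869535; PV = 1,165,000 × 0.869535 = 1,013,008.7446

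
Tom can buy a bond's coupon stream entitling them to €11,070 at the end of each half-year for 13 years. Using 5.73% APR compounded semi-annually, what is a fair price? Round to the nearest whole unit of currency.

€201,007

i = 0.0573/2 = 0.02865 per half-year; n = 13·2 = 26.
PV = 11070 × [1 − (1+0.02865)^(−26)] / 0.02865 = 11070 × 18.157787 = 201,006.6979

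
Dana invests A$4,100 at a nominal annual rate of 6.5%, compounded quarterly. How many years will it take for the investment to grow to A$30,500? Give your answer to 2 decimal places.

Periodic rate i = 0.065/4 = 0.01625.
(1+i)^n = 30500/4100 = 7.43902, so n = ln 7.43902 / ln 1.01625 = 124.4923 quarters
= 124.4923/4 years

31.12 years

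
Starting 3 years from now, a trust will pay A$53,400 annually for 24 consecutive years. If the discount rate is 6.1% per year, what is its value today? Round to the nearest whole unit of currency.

PV at t=2 (ordinary 24-year annuity): 53400 × a(24|0.061) = 53400 × 12.435213 = 664,040.3904
PV₀ = 664,040.3904 / (1+0.061)^2 = 664,040.3904 / 1.125721 = 589,880.0772

A$589,880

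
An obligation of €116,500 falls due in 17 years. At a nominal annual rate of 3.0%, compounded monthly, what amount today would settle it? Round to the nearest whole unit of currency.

€70,002

Periodic rate i = 0.03/12 = 0.0025; n = 17 × 12 = 204 periods.
Discount factor = (1+0.0025)^(−204) = 0.600878; PV = 116,500 × 0.600878 = 70,002.2730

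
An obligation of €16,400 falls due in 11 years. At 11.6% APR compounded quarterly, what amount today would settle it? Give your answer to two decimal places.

€4,661.95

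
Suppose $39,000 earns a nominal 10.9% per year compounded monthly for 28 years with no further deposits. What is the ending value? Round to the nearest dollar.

$813,856

i = 0.109/12 = 0.00908333 per month; n = 28·12 = 336.
39,000 × (1+0.00908333)^336 = 39,000 × 20.868111 = 813,856.3277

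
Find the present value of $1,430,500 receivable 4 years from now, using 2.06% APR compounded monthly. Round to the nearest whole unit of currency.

With 12 periods per year: i = 0.00171667, n = 48.
PV = 1,430,500 / (1 + 0.00171667)^48 = 1,430,500 / 1.085813 = 1,317,445.5593

$1,317,446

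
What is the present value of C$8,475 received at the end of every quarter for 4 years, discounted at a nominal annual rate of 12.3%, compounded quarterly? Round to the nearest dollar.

i = 0.123/4 = 0.03075 per quarter; n = 4·4 = 16.
PV = 8475 × [1 − (1+0.03075)^(−16)] / 0.03075 = 8475 × 12.489383 = 105,847.5184

C$105,848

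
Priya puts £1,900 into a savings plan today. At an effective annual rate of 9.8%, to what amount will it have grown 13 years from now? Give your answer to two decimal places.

£6,405.96

1,900 × (1+0.098)^13 = 1,900 × 3.371556 = 6,405.9570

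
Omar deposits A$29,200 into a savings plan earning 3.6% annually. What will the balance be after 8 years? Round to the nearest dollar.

A$38,749

FV = 29,200 × (1 + 0.036)^8 = 38,749.0353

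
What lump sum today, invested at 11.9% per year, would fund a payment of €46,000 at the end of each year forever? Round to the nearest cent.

PV = PMT / i = 46000 / 0.119 = 386,554.6218

€386,554.62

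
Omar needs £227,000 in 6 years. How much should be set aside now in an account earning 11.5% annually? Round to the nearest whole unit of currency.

Discount factor = (1+0.115)^(−6) = 0.520416; PV = 227,000 × 0.520416 = 118,134.4743

£118,134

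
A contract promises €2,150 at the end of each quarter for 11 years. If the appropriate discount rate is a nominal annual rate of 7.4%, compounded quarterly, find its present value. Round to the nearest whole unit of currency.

€64,338

With 4 periods per year: i = 0.0185, n = 44.
PV = PMT · [1 − (1+i)^(−n)] / i = 2150 · 29.924861 = 64,338.4504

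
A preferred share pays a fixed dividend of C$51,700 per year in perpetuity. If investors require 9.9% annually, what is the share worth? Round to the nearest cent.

PV = PMT / i = 51700 / 0.099 = 522,222.2222

C$522,222.22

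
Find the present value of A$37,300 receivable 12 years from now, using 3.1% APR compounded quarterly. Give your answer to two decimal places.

A$25,749.81

Periodic rate i = 0.031/4 = 0.00775; n = 12 × 4 = 48 periods.
PV = FV·(1+i)^(−n) = 37,300 × 0.690344 = 25,749.8145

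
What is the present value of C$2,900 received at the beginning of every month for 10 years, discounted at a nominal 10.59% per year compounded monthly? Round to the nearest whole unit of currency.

i = 0.1059/12 = 0.008825 per month; n = 10·12 = 120.
PV = PMT · [1 − (1+i)^(−n)] / i × (1+i) = 2900 · 74.485320 = 216,007.4285
(annuity-due: payments at period start, so ×(1+i).)

C$216,007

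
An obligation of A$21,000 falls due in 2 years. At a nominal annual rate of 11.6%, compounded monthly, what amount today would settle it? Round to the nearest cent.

With 12 periods per year: i = 0.00966667, n = 24.
PV = FV·(1+i)^(−n) = 21,000 × 0.793830 = 16,670.4318

A$16,670.43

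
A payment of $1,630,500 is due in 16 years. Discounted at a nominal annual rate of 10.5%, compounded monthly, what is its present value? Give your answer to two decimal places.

i = 0.105/12 = 0.00875 per month; n = 16·12 = 192.
Discount factor = (1+0.00875)^(−192) = 0.187741; PV = 1,630,500 × 0.187741 = 306,111.4954

$306,111.50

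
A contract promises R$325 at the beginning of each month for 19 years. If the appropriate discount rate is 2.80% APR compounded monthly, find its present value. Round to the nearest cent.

With 12 periods per year: i = 0.00233333, n = 228.
PV = 325 × [1 − (1+0.00233333)^(−228)] / 0.00233333 × (1+i) = 325 × 177.072315 = 57,548.5025
(Beginning-of-period payments → annuity-due factor ×(1+i).)

R$57,548.50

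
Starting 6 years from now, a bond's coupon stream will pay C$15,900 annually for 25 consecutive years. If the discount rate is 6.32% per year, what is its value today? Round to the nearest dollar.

C$145,169

PV at t=5 (ordinary 25-year annuity): 15900 × a(25|0.0632) = 15900 × 12.403709 = 197,218.9740
PV₀ = 197,218.9740 / (1+0.0632)^5 = 197,218.9740 / 1.358548 = 145,168.9900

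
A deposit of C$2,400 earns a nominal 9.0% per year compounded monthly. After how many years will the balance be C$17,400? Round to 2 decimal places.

Periodic rate i = 0.09/12 = 0.0075.
(1+i)^n = 17400/2400 = 7.25000, so n = ln 7.25000 / ln 1.0075 = 265.1228 months
= 265.1228/12 years

22.09 years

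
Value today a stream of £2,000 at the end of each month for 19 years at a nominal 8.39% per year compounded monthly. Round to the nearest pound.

£227,636

i = 0.0839/12 = 0.00699167 per month; n = 19·12 = 228.
PV = 2000 × [1 − (1+0.00699167)^(−228)] / 0.00699167 = 2000 × 113.818229 = 227,636.4590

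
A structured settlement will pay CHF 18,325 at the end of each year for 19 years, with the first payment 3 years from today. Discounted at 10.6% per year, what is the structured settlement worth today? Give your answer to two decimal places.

CHF 120,488.71

Value one period before first payment (t=2): 18325 × [1 − (1+0.106)^(−19)] / 0.106 = 18325 × 8.042900 = 147,386.1335
PV₀ = 147,386.1335 / (1+0.106)^2 = 147,386.1335 / 1.223236 = 120,488.7148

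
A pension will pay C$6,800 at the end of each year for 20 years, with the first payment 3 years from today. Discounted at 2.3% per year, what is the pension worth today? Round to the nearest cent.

C$103,233.46

PV at t=2 (ordinary 20-year annuity): 6800 × a(20|0.023) = 6800 × 15.887766 = 108,036.8090
Discount back 2 years: 108,036.8090 × (1+0.023)^(−2) = 108,036.8090 × 0.955540 = 103,233.4594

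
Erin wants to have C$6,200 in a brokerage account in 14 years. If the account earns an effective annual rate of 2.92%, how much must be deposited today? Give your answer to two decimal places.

C$4,143.76

PV = 6,200 / (1 + 0.0292)^14 = 6,200 / 1.496225 = 4,143.7620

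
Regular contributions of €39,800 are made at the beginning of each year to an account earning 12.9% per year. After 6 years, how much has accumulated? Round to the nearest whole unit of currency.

Accumulation factor s(6|0.129) × (1+i) = 9.372639; FV = 39800 × 9.372639 = 373,031.0388
Payments are at the start of each period, so multiply by (1+i).

€373,031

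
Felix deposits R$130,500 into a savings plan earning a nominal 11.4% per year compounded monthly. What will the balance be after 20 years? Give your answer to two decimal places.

i = 0.114/12 = 0.0095 per month; n = 20·12 = 240.
130,500 × (1+0.0095)^240 = 130,500 × 9.672029 = 1,262,199.7761

R$1,262,199.78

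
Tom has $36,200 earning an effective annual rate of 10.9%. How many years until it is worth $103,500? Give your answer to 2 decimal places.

10.15 years

(1+i)^n = 103500/36200 = 2.85912, so n = ln 2.85912 / ln 1.109 = 10.1539 years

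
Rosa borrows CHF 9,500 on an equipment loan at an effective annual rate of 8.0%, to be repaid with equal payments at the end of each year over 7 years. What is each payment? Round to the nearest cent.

CHF 1,824.69

PMT = 9500 / ( [1 − (1+0.08)^(−7)] / 0.08 ) = 9500 / 5.206370 = 1,824.6878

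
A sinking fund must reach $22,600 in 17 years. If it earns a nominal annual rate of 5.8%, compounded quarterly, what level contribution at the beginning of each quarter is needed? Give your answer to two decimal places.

i = 0.058/4 = 0.0145 per quarter; n = 17·4 = 68.
FV-annuity factor × (1+i) = 116.253291; PMT = 22600 / 116.253291 = 194.4031

$194.40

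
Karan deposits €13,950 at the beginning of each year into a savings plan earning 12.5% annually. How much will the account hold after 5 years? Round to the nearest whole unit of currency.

€100,695

FV = 13950 × [(1+0.125)^5 − 1] / 0.125 × (1+i) = 13950 × 7.218292 = 100,695.1767
(annuity-due: payments at period start, so ×(1+i).)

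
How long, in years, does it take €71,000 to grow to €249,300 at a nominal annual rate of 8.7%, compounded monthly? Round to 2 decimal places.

14.49 years

Periodic rate i = 0.087/12 = 0.00725.
n = ln(249300/71000) / ln(1+0.00725) = ln(3.51127) / 0.007224 = 173.8655 months
= 173.8655/12 years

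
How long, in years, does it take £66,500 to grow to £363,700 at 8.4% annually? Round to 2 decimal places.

n = ln(363700/66500) / ln(1+0.084) = ln(5.46917) / 0.080658 = 21.0659 years

21.07 years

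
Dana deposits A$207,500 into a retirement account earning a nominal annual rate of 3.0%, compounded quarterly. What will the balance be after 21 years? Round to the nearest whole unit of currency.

A$388,689

i = 0.03/4 = 0.0075 per quarter; n = 21·4 = 84.
FV = 207,500 × (1 + 0.0075)^84 = 388,689.4074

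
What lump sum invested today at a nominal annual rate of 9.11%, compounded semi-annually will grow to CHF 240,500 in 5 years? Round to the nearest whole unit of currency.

CHF 154,052

Periodic rate i = 0.0911/2 = 0.04555; n = 5 × 2 = 10 periods.
PV = FV·(1+i)^(−n) = 240,500 × 0.640548 = 154,051.8851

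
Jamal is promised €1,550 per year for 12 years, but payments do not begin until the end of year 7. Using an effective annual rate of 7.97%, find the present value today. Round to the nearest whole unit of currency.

€7,385

PV at t=6 (ordinary 12-year annuity): 1550 × a(12|0.0797) = 1550 × 7.547806 = 11,699.0993
PV₀ = 11,699.0993 / (1+0.0797)^6 = 11,699.0993 / 1.584231 = 7,384.7163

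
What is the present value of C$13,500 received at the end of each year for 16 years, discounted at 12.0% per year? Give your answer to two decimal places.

Annuity factor a(16|0.12) = 6.973986; PV = 13500 × 6.973986 = 94,148.8130

C$94,148.81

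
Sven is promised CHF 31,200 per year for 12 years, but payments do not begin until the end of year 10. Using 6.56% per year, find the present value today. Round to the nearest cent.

CHF 143,225.95

Value one period before first payment (t=9): 31200 × [1 − (1+0.0656)^(−12)] / 0.0656 = 31200 × 8.132330 = 253,728.7059
Discount back 9 years: 253,728.7059 × (1+0.0656)^(−9) = 253,728.7059 × 0.564485 = 143,225.9455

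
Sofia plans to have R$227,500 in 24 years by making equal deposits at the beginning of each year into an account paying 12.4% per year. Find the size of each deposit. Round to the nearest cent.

PMT = 227500 / ( [(1+0.124)^24 − 1] / 0.124 × (1+i) ) = 227500 / 140.812865 = 1,615.6194

R$1,615.62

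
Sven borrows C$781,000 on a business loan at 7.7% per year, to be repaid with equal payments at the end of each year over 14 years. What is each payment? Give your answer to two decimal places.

C$93,088.62

Annuity-PV factor = 8.389855; PMT = 781000 / 8.389855 = 93,088.6171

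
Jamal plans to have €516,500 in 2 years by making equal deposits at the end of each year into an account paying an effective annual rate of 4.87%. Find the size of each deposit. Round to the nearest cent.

FV-annuity factor = 2.048700; PMT = 516500 / 2.048700 = 252,111.0948

€252,111.09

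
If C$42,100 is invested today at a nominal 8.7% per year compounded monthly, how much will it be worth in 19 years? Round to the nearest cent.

C$218,565.21

i = 0.087/12 = 0.00725 per month; n = 19·12 = 228.
FV = PV·(1+i)^n = 42,100 × 5.191573 = 218,565.2116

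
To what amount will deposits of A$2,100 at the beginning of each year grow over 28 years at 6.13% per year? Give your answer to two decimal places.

A$155,980.47

FV = 2100 × [(1+0.0613)^28 − 1] / 0.0613 × (1+i) = 2100 × 74.276413 = 155,980.4669
(Beginning-of-period payments → annuity-due factor ×(1+i).)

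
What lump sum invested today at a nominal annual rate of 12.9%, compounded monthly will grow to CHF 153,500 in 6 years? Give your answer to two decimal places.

CHF 71,081.79

With 12 periods per year: i = 0.01075, n = 72.
PV = FV·(1+i)^(−n) = 153,500 × 0.463074 = 71,081.7939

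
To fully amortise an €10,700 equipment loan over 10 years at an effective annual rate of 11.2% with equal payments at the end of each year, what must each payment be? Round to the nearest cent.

PMT = 10700 / ( [1 − (1+0.112)^(−10)] / 0.112 ) = 10700 / 5.840167 = 1,832.1393

€1,832.14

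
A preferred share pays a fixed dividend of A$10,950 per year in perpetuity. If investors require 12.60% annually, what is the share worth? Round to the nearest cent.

A$86,904.76

PV = PMT / i = 10950 / 0.126 = 86,904.7619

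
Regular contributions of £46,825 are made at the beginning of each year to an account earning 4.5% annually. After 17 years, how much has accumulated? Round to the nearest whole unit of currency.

FV = 46825 × [(1+0.045)^17 − 1] / 0.045 × (1+i) = 46825 × 25.855084 = 1,210,664.2941
(Beginning-of-period payments → annuity-due factor ×(1+i).)

£1,210,664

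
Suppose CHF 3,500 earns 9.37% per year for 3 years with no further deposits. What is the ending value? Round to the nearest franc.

3,500 × (1+0.0937)^3 = 3,500 × 1.308262 = 4,578.9160

CHF 4,579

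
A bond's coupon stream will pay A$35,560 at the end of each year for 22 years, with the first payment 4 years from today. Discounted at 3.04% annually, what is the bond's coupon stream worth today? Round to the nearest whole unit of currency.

A$515,953

Value one period before first payment (t=3): 35560 × [1 − (1+0.0304)^(−22)] / 0.0304 = 35560 × 15.873241 = 564,452.4597
PV₀ = 564,452.4597 / (1+0.0304)^3 = 564,452.4597 / 1.094001 = 515,952.6173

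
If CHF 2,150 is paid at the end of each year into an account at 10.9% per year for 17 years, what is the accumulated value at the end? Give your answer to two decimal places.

FV = PMT · [(1+i)^n − 1] / i = 2150 · 44.086746 = 94,786.5034

CHF 94,786.50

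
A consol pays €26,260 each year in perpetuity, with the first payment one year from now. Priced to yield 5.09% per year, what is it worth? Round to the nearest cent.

PV = PMT / i = 26260 / 0.0509 = 515,913.5560

€515,913.56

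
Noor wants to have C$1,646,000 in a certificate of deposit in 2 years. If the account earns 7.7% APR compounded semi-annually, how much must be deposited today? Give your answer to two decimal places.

With 2 periods per year: i = 0.0385, n = 4.
Discount factor = (1+0.0385)^(−4) = 0.859754; PV = 1,646,000 × 0.859754 = 1,415,154.4045

C$1,415,154.40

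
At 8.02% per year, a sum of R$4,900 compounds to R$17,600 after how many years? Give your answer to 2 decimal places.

16.57 years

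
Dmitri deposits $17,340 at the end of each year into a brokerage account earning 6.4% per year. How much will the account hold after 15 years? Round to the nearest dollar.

$416,121

FV = 17340 × [(1+0.064)^15 − 1] / 0.064 = 17340 × 23.997735 = 416,120.7178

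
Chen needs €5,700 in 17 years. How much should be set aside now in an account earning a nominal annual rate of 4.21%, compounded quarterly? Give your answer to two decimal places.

Periodic rate i = 0.0421/4 = 0.010525; n = 17 × 4 = 68 periods.
PV = FV·(1+i)^(−n) = 5,700 × 0.490682 = 2,796.8851

€2,796.89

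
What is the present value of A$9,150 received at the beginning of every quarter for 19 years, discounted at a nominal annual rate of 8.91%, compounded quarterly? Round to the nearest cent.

i = 0.0891/4 = 0.022275 per quarter; n = 19·4 = 76.
Annuity factor a(76|0.022275) × (1+i) = 37.291332; PV = 9150 × 37.291332 = 341,215.6870
Payments are at the start of each period, so multiply by (1+i).

A$341,215.69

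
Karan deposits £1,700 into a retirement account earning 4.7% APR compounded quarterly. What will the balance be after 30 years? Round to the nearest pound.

£6,906

Periodic rate i = 0.047/4 = 0.01175; n = 30 × 4 = 120 periods.
FV = 1,700 × (1 + 0.01175)^120 = 6,906.1259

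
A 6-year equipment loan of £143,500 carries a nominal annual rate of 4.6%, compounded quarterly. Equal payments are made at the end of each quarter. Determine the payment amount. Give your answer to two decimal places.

£6,876.30

With 4 periods per year: i = 0.0115, n = 24.
Annuity-PV factor = 20.868787; PMT = 143500 / 20.868787 = 6,876.2982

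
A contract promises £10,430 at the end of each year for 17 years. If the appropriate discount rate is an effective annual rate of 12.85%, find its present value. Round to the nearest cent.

£70,771.59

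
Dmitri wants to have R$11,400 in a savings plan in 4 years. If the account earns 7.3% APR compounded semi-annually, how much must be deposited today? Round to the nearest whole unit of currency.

R$8,558

Periodic rate i = 0.073/2 = 0.0365; n = 4 × 2 = 8 periods.
PV = FV·(1+i)^(−n) = 11,400 × 0.750664 = 8,557.5688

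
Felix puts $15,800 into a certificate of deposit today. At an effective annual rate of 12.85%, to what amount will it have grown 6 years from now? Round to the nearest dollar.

$32,634

FV = PV·(1+i)^n = 15,800 × 2.065425 = 32,633.7113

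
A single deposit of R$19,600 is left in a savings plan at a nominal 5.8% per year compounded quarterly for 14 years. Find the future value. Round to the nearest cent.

With 4 periods per year: i = 0.0145, n = 56.
FV = PV·(1+i)^n = 19,600 × 2.239313 = 43,890.5424

R$43,890.54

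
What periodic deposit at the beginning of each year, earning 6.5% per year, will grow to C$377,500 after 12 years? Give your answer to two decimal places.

C$20,405.62

FV-annuity factor × (1+i) = 18.499808; PMT = 377500 / 18.499808 = 20,405.6176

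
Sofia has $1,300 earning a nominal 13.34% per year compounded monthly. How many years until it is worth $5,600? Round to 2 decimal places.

11.01 years

Periodic rate i = 0.1334/12 = 0.0111167.
n = ln(5600/1300) / ln(1+0.0111167) = ln(4.30769) / 0.011055 = 132.0994 months
= 132.0994/12 years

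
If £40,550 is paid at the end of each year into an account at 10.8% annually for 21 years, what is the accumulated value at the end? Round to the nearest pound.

£2,859,744

FV = 40550 × [(1+0.108)^21 − 1] / 0.108 = 40550 × 70.523897 = 2,859,744.0200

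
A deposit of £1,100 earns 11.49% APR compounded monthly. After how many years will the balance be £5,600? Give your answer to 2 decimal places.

14.23 years

Periodic rate i = 0.1149/12 = 0.009575.
n = ln(5600/1100) / ln(1+0.009575) = ln(5.09091) / 0.009529 = 170.7818 months
= 170.7818/12 years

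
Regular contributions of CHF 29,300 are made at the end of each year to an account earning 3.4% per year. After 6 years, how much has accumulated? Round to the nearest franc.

FV = PMT · [(1+i)^n − 1] / i = 29300 · 6.533718 = 191,437.9264

CHF 191,438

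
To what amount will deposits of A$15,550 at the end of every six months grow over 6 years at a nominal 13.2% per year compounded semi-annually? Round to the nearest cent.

i = 0.132/2 = 0.066 per half-year; n = 6·2 = 12.
Accumulation factor s(12|0.066) = 17.472884; FV = 15550 × 17.472884 = 271,703.3448

A$271,703.34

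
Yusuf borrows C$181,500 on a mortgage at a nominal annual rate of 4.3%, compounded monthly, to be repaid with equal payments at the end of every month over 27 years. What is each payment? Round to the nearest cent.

With 12 periods per year: i = 0.00358333, n = 324.
PMT = 181500 / ( [1 − (1+0.00358333)^(−324)] / 0.00358333 ) = 181500 / 191.491141 = 947.8245

C$947.82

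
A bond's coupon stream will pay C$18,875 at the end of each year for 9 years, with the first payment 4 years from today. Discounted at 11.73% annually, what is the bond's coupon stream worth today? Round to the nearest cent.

C$72,850.56

PV at t=3 (ordinary 9-year annuity): 18875 × a(9|0.1173) = 18875 × 5.383383 = 101,611.3627
Discount back 3 years: 101,611.3627 × (1+0.1173)^(−3) = 101,611.3627 × 0.716953 = 72,850.5575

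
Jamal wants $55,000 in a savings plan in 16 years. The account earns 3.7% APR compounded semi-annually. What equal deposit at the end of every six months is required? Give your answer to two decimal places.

$1,275.30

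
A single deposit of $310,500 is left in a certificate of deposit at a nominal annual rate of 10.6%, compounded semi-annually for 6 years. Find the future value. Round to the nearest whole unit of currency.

$577,035

With 2 periods per year: i = 0.053, n = 12.
FV = PV·(1+i)^n = 310,500 × 1.858405 = 577,034.8707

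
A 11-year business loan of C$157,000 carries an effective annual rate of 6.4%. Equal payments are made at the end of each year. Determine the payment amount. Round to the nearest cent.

C$20,315.73

Annuity-PV factor = 7.728000; PMT = 157000 / 7.728000 = 20,315.7341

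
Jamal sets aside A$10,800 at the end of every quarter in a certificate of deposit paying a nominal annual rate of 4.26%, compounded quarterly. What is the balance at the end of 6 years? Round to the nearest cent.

A$293,569.58

With 4 periods per year: i = 0.01065, n = 24.
FV = 10800 × [(1+0.01065)^24 − 1] / 0.01065 = 10800 × 27.182369 = 293,569.5806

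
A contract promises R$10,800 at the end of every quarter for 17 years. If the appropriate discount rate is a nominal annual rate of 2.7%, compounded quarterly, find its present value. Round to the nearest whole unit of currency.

i = 0.027/4 = 0.00675 per quarter; n = 17·4 = 68.
PV = PMT · [1 − (1+i)^(−n)] / i = 10800 · 54.386588 = 587,375.1528

R$587,375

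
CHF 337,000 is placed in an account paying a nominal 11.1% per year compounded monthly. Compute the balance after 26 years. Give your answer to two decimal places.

CHF 5,959,947.34

Periodic rate i = 0.111/12 = 0.00925; n = 26 × 12 = 312 periods.
FV = 337,000 × (1 + 0.00925)^312 = 5,959,947.3411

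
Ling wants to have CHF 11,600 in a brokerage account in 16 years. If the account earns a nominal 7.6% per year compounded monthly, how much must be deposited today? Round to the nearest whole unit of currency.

Periodic rate i = 0.076/12 = 0.00633333; n = 16 × 12 = 192 periods.
Discount factor = (1+0.00633333)^(−192) = 0.297552; PV = 11,600 × 0.297552 = 3,451.6058

CHF 3,452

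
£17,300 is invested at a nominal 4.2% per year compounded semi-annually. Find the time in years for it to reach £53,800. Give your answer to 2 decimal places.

27.30 years

Periodic rate i = 0.042/2 = 0.021.
n = ln(53800/17300) / ln(1+0.021) = ln(3.10983) / 0.020783 = 54.5923 half-years
= 54.5923/2 years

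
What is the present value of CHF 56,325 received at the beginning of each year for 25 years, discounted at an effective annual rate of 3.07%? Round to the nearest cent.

CHF 1,003,066.19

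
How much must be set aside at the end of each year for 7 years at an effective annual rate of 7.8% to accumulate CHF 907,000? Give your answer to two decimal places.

FV-annuity factor = 8.868347; PMT = 907000 / 8.868347 = 102,273.8502

CHF 102,273.85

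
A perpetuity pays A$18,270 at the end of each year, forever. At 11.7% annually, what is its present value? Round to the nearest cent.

A$156,153.85

PV = PMT / i = 18270 / 0.117 = 156,153.8462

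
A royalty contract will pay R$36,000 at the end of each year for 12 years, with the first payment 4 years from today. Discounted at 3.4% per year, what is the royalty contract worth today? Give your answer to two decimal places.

R$316,539.16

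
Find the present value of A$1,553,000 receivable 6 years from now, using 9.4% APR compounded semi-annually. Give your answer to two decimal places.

With 2 periods per year: i = 0.047, n = 12.
PV = 1,553,000 / (1 + 0.047)^12 = 1,553,000 / 1.735243 = 894,975.7657

A$894,975.77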